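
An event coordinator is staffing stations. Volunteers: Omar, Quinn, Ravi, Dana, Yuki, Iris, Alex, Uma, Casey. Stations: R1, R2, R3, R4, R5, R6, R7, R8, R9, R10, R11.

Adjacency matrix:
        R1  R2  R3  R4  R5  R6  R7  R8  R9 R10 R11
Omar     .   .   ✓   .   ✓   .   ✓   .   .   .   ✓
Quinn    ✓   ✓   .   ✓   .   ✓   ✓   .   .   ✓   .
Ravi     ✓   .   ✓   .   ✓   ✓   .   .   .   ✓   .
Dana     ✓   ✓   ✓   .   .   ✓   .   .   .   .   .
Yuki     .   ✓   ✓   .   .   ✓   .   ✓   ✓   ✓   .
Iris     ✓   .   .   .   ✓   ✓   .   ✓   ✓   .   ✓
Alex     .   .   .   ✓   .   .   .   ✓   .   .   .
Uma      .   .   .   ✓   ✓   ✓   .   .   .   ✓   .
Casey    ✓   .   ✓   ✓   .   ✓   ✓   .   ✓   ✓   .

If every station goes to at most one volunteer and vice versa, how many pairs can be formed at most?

9

For example, pair Omar-R7, Quinn-R4, Ravi-R10, Dana-R2, Yuki-R3, Iris-R6, Alex-R8, Uma-R5, Casey-R9.
All 9 volunteers are matched, so no larger matching exists.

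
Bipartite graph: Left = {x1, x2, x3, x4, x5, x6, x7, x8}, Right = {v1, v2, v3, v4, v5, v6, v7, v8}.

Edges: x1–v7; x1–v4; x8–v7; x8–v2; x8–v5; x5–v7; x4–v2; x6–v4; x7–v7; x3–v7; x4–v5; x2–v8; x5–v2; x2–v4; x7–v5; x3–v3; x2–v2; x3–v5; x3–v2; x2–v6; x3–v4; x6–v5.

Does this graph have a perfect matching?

No

The set {x1, x4, x5, x6, x7, x8} has only 4 neighbours ({v2, v4, v5, v7}), so by Hall's theorem at most 6 of the 8 left vertices can be matched.
Hence no matching covers every left vertex.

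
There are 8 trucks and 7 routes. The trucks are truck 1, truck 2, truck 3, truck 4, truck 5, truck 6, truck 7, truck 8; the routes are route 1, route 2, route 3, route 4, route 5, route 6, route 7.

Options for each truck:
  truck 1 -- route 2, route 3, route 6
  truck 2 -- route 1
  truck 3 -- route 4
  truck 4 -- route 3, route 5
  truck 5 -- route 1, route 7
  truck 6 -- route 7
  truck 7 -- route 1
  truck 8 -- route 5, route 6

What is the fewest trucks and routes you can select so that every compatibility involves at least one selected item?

6

A maximum matching has 6 edges (e.g. truck 1–route 2, truck 2–route 1, truck 3–route 4, truck 4–route 3, truck 5–route 7, truck 8–route 6).
By König's theorem the minimum vertex cover has the same size. One such cover is {truck 1, truck 3, truck 4, truck 8, route 1, route 7}.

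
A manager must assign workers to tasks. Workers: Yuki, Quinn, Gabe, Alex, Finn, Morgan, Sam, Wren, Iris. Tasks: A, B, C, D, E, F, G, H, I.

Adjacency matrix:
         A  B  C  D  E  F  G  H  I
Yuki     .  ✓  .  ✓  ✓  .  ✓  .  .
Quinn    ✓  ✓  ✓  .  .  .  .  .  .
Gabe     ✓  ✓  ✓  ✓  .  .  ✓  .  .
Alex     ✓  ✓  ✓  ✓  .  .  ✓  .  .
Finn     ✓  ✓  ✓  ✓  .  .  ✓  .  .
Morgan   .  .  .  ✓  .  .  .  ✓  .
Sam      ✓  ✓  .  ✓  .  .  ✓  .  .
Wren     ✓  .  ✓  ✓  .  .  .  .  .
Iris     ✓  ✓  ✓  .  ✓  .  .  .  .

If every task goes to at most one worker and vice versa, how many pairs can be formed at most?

7

One maximum matching: Yuki-E, Quinn-C, Gabe-G, Alex-D, Finn-A, Morgan-H, Sam-B.
The set {Yuki, Quinn, Gabe, Alex, Finn, Sam, Wren, Iris} has only 6 neighbours ({A, B, C, D, E, G}), so by Hall's theorem at most 7 of the 9 workers can be matched.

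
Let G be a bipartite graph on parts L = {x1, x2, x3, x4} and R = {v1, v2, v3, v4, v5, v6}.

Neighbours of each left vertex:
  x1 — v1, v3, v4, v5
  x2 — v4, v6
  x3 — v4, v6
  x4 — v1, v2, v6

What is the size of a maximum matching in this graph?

A valid assignment of size 4: x1→v1, x2→v4, x3→v6, x4→v2.
All 4 left vertices are matched, so no larger matching exists.

4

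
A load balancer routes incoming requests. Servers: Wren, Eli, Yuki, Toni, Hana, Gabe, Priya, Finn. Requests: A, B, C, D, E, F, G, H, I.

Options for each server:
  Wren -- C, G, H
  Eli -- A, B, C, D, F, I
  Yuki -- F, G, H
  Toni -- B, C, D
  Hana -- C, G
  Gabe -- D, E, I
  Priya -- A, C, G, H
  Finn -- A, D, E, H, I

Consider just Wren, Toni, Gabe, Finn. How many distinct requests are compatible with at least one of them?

The union of neighbours of {Wren, Toni, Gabe, Finn} is {A, B, C, D, E, G, H, I}, which has 8 elements.
Since |N(S)| = 8 ≥ |S| = 4, Hall's condition holds for this subset.

8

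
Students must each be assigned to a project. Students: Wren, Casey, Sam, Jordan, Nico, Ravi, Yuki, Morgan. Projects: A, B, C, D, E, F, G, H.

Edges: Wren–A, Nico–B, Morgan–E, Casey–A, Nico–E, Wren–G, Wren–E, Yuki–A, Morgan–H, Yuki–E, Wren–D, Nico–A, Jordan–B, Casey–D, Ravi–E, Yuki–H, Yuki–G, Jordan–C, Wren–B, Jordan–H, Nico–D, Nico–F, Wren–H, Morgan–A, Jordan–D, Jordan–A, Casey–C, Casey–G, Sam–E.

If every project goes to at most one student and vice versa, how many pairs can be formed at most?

7

For example, pair Wren–B, Casey–C, Sam–E, Jordan–A, Nico–F, Yuki–G, Morgan–H.
The set {Sam, Ravi} has only 1 neighbour ({E}), so by Hall's theorem at most 7 of the 8 students can be matched.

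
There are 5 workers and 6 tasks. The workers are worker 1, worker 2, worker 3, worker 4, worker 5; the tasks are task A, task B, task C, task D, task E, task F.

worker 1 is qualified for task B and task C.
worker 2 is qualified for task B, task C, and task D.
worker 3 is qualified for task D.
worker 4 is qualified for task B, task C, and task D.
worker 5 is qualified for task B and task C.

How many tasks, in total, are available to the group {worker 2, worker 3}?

3

The union of neighbours of {worker 2, worker 3} is {task B, task C, task D}, which has 3 elements.
Since |N(S)| = 3 ≥ |S| = 2, Hall's condition holds for this subset.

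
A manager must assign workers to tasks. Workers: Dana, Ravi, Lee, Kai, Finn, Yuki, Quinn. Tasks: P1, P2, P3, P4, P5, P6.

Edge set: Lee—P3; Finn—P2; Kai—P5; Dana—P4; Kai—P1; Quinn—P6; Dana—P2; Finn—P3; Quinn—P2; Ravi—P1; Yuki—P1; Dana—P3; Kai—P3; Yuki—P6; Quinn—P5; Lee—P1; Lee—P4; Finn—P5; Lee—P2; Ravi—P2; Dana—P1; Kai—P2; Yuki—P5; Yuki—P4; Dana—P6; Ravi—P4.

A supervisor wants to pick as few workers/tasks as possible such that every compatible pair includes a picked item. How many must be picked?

{P1, P2, P3, P4, P5, P6} is a vertex cover of size 6: every edge has an endpoint in this set.
No smaller cover exists because Dana–P6, Ravi–P2, Lee–P4, Kai–P5, Finn–P3, Yuki–P1 is a matching of size 6, and a cover must include an endpoint of each of these disjoint edges (König's theorem).

6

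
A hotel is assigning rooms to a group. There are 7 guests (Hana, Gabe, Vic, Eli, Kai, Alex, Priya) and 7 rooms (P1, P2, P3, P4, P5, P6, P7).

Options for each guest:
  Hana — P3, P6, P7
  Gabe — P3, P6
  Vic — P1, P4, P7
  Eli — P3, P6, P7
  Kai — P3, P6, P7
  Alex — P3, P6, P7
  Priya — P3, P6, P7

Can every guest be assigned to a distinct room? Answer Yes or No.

No

The set {Hana, Gabe, Eli, Kai, Alex, Priya} has only 3 neighbours ({P3, P6, P7}), so by Hall's theorem at most 4 of the 7 guests can be matched.
Hence no matching covers every guest.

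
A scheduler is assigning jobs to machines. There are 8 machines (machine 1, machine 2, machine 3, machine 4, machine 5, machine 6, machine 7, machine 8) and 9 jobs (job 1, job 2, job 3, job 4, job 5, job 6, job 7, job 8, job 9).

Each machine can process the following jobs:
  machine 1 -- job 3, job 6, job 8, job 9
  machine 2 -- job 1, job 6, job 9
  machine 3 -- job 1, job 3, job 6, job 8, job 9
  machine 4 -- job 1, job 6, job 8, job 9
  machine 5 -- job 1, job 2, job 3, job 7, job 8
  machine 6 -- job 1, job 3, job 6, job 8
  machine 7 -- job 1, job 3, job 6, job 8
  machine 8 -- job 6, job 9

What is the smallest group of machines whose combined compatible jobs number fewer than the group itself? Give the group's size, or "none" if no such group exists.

6

Take S = {machine 1, machine 2, machine 3, machine 4, machine 6, machine 7}. Its neighbourhood is {job 1, job 3, job 6, job 8, job 9}, so |N(S)| = 5 < |S| = 6.
Every subset of size less than 6 has at least as many neighbours as members, so 6 is the minimum.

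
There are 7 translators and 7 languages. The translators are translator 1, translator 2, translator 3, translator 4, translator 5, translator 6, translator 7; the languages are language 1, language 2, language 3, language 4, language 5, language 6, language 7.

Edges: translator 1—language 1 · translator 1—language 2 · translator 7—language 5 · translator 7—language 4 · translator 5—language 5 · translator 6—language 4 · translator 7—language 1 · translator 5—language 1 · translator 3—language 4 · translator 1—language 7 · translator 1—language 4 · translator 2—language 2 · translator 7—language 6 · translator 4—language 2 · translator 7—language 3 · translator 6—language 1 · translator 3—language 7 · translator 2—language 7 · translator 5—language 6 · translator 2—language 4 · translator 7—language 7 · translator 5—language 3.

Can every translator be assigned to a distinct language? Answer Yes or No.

No

The set {translator 1, translator 2, translator 3, translator 4, translator 6} has only 4 neighbours ({language 1, language 2, language 4, language 7}), so by Hall's theorem at most 6 of the 7 translators can be matched.
Hence no matching covers every translator.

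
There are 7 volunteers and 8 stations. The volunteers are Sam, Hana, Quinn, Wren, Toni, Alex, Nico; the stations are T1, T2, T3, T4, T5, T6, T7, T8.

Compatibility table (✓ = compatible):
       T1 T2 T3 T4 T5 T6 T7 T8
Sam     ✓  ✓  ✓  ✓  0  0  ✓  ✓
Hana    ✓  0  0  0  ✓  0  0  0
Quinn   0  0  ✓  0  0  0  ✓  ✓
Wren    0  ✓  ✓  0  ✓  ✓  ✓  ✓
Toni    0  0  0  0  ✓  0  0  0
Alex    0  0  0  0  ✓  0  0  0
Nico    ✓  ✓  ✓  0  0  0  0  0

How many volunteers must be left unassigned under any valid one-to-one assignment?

1

For example, pair Sam-T4, Hana-T1, Quinn-T8, Wren-T7, Toni-T5, Nico-T2.
The set {Toni, Alex} has only 1 neighbour ({T5}), so by Hall's theorem at most 6 of the 7 volunteers can be matched.
That matches 6 of the 7, leaving 1 unmatched; no matching can do better.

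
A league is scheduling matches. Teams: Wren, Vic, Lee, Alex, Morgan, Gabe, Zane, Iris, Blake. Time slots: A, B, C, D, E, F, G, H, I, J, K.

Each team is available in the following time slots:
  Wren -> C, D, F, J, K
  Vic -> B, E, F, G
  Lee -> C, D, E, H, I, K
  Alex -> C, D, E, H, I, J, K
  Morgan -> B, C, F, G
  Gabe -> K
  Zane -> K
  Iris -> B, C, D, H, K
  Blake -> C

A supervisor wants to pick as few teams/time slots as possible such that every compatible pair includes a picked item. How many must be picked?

8

A maximum matching has 8 edges (e.g. Wren–F, Vic–E, Lee–D, Alex–J, Morgan–B, Gabe–K, Iris–H, Blake–C).
By König's theorem the minimum vertex cover has the same size. One such cover is {Wren, Vic, Lee, Alex, Morgan, Iris, Blake, K}.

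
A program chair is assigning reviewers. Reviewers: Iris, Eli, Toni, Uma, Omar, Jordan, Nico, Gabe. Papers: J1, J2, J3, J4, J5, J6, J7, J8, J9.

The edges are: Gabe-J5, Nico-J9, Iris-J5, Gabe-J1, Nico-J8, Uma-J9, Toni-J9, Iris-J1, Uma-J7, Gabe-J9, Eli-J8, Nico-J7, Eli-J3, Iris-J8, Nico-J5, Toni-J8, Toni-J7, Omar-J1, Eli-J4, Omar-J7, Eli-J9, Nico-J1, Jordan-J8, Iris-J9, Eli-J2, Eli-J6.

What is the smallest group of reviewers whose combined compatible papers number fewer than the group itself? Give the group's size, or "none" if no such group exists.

Take S = {Iris, Toni, Uma, Omar, Jordan, Nico}. Its neighbourhood is {J1, J5, J7, J8, J9}, so |N(S)| = 5 < |S| = 6.
Every subset of size less than 6 has at least as many neighbours as members, so 6 is the minimum.

6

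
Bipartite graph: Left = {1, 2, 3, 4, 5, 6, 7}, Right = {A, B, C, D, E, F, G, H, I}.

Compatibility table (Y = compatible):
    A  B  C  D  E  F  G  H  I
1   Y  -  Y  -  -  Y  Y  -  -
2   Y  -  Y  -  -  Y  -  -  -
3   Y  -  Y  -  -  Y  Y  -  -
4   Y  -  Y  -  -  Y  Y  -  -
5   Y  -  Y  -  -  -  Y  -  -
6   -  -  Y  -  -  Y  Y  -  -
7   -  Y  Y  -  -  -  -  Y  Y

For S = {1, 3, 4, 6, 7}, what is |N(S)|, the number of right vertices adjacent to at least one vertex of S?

The union of neighbours of {1, 3, 4, 6, 7} is {A, B, C, F, G, H, I}, which has 7 elements.
Since |N(S)| = 7 ≥ |S| = 5, Hall's condition holds for this subset.

7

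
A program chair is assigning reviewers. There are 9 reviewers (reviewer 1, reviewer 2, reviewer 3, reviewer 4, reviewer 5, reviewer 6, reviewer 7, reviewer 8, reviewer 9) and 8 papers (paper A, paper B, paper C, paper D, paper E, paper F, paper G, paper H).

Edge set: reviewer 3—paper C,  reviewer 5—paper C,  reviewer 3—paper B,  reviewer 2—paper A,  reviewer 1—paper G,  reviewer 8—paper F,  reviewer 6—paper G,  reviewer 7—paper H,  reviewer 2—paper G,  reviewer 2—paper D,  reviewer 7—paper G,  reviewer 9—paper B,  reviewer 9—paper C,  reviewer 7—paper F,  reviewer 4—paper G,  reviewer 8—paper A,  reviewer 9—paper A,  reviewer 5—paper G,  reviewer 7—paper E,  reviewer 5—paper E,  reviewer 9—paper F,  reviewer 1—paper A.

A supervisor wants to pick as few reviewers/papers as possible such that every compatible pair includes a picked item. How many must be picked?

The 8 edges reviewer 1–paper A, reviewer 2–paper D, reviewer 3–paper B, reviewer 4–paper G, reviewer 5–paper E, reviewer 7–paper H, reviewer 8–paper F, reviewer 9–paper C form a matching, so any vertex cover needs at least 8 vertices (one per matched edge).
Conversely {reviewer 1, reviewer 2, reviewer 3, reviewer 5, reviewer 7, reviewer 8, reviewer 9, paper G} meets every edge and has exactly 8 vertices, so 8 is optimal.

8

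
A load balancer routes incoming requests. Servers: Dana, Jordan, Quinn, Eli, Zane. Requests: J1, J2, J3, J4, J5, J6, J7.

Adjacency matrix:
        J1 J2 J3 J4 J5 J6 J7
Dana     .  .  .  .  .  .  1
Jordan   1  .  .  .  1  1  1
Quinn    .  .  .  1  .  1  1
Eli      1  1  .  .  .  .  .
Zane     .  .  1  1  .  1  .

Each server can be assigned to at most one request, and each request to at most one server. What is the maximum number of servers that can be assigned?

5

One maximum matching: Dana-J7, Jordan-J5, Quinn-J6, Eli-J1, Zane-J3.
This saturates every server, so 5 is the maximum.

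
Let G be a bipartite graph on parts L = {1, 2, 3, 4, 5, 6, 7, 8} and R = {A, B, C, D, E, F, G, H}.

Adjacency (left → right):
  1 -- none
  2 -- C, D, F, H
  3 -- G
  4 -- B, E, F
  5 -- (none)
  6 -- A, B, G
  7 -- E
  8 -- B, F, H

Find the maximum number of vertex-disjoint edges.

6

For example, pair 2-C, 3-G, 4-F, 6-A, 7-E, 8-B.
The set {1, 5} has only 0 neighbours (∅), so by Hall's theorem at most 6 of the 8 left vertices can be matched.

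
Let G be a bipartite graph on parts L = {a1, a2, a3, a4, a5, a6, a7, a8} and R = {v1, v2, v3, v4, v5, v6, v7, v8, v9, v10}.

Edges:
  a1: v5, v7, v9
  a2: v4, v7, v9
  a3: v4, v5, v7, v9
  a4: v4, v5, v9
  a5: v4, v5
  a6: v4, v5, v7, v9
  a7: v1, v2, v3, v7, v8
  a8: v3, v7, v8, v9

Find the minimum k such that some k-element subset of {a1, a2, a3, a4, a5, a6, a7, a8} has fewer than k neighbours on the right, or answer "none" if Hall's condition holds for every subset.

5

Take S = {a1, a2, a3, a4, a5}. Its neighbourhood is {v4, v5, v7, v9}, so |N(S)| = 4 < |S| = 5.
Every subset of size less than 5 has at least as many neighbours as members, so 5 is the minimum.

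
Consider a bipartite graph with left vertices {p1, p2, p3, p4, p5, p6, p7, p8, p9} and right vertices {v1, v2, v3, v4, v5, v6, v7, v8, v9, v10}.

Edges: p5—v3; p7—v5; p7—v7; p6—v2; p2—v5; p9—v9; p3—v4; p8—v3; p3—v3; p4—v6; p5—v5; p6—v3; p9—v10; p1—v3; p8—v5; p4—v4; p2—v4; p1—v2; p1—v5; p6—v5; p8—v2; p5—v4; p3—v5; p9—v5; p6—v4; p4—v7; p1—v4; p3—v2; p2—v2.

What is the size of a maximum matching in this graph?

One maximum matching: p1-v5, p2-v2, p3-v3, p4-v6, p5-v4, p7-v7, p9-v10.
The set {p1, p2, p3, p5, p6, p8} has only 4 neighbours ({v2, v3, v4, v5}), so by Hall's theorem at most 7 of the 9 left vertices can be matched.

7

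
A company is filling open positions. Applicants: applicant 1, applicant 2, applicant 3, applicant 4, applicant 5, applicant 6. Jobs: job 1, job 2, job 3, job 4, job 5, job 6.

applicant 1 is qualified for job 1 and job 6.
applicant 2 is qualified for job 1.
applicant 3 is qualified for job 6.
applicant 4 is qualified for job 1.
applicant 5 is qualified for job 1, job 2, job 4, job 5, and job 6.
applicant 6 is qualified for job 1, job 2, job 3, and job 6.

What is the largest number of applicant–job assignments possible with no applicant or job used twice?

4

A valid assignment of size 4: applicant 1→job 6, applicant 2→job 1, applicant 5→job 5, applicant 6→job 2.
The set {applicant 1, applicant 2, applicant 3, applicant 4} has only 2 neighbours ({job 1, job 6}), so by Hall's theorem at most 4 of the 6 applicants can be matched.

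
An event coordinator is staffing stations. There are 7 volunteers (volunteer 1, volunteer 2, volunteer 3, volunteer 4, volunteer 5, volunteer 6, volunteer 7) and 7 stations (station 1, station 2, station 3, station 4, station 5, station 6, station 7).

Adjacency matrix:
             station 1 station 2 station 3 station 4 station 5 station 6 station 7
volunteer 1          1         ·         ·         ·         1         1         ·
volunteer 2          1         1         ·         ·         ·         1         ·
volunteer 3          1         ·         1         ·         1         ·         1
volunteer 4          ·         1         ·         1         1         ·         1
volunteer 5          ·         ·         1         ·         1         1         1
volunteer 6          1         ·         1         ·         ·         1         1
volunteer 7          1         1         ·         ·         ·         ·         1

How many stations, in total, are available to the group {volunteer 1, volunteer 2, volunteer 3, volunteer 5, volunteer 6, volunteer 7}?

The union of neighbours of {volunteer 1, volunteer 2, volunteer 3, volunteer 5, volunteer 6, volunteer 7} is {station 1, station 2, station 3, station 5, station 6, station 7}, which has 6 elements.
Since |N(S)| = 6 ≥ |S| = 6, Hall's condition holds for this subset.

6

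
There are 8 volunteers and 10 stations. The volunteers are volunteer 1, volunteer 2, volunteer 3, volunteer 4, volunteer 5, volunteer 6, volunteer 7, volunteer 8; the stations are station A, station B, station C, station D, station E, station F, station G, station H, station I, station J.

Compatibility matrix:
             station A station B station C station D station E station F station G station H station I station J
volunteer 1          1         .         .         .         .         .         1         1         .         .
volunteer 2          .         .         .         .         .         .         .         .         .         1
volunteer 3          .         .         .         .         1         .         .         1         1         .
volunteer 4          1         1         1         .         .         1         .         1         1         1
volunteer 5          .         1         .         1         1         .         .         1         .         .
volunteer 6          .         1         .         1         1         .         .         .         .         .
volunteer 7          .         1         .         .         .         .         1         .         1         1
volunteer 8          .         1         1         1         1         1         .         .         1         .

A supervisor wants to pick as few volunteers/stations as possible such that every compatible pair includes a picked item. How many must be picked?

The 8 edges volunteer 1–station A, volunteer 2–station J, volunteer 3–station E, volunteer 4–station B, volunteer 5–station H, volunteer 6–station D, volunteer 7–station G, volunteer 8–station I form a matching, so any vertex cover needs at least 8 vertices (one per matched edge).
Conversely {volunteer 1, volunteer 2, volunteer 3, volunteer 4, volunteer 5, volunteer 6, volunteer 7, volunteer 8} meets every edge and has exactly 8 vertices, so 8 is optimal.

8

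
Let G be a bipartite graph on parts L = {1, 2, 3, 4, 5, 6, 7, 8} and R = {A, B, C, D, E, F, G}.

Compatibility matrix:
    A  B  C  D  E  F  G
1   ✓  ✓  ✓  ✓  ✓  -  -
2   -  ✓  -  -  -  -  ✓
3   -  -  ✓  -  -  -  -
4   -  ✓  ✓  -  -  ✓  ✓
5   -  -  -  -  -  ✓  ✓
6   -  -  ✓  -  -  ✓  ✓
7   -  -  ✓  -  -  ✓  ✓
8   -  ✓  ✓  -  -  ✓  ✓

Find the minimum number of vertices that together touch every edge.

5

The 5 edges 1–A, 2–G, 3–C, 4–B, 5–F form a matching, so any vertex cover needs at least 5 vertices (one per matched edge).
Conversely {1, B, C, F, G} meets every edge and has exactly 5 vertices, so 5 is optimal.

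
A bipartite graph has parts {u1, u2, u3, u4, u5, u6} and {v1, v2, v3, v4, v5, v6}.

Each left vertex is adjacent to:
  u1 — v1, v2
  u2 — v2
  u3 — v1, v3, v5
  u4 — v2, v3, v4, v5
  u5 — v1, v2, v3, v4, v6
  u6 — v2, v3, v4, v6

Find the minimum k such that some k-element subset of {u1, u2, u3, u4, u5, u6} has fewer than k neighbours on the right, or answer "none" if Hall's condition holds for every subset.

none

A matching saturating every left vertex exists, for instance u1→v1, u2→v2, u3→v5, u4→v4, u5→v3, u6→v6.
By Hall's marriage theorem, this means |N(S)| ≥ |S| for every subset S, so no violating subset exists.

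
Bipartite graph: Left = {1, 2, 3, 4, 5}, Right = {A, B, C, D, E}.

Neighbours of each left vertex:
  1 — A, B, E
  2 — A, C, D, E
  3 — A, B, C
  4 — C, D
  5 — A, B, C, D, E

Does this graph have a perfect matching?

Yes

For example, pair 1→E, 2→C, 3→B, 4→D, 5→A.
All 5 left vertices are covered.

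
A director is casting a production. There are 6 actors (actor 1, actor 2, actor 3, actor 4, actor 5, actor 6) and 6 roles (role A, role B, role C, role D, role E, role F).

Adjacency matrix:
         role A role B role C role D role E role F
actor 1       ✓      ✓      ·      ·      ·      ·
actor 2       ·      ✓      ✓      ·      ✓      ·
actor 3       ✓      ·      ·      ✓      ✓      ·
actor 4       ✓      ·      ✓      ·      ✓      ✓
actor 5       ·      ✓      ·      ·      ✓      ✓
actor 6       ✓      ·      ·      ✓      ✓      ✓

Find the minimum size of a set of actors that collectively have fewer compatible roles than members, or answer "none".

A matching saturating every actor exists, for instance actor 1→role A, actor 2→role C, actor 3→role E, actor 4→role F, actor 5→role B, actor 6→role D.
By Hall's marriage theorem, this means |N(S)| ≥ |S| for every subset S, so no violating subset exists.

none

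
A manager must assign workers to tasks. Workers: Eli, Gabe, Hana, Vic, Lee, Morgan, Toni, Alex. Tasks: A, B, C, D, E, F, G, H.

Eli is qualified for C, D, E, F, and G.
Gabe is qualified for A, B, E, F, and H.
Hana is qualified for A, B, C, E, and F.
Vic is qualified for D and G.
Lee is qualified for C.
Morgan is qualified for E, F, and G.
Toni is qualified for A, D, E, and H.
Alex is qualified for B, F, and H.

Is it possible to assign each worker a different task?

For example, pair Eli-F, Gabe-E, Hana-A, Vic-D, Lee-C, Morgan-G, Toni-H, Alex-B.
All 8 workers are covered.

Yes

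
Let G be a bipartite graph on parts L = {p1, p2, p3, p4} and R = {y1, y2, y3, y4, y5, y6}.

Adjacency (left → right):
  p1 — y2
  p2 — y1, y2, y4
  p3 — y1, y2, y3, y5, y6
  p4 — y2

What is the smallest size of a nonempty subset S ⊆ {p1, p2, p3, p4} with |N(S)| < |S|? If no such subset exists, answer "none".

2

Take S = {p1, p4}. Its neighbourhood is {y2}, so |N(S)| = 1 < |S| = 2.
No single vertex violates Hall's condition since each has at least one neighbour, so 2 is the minimum.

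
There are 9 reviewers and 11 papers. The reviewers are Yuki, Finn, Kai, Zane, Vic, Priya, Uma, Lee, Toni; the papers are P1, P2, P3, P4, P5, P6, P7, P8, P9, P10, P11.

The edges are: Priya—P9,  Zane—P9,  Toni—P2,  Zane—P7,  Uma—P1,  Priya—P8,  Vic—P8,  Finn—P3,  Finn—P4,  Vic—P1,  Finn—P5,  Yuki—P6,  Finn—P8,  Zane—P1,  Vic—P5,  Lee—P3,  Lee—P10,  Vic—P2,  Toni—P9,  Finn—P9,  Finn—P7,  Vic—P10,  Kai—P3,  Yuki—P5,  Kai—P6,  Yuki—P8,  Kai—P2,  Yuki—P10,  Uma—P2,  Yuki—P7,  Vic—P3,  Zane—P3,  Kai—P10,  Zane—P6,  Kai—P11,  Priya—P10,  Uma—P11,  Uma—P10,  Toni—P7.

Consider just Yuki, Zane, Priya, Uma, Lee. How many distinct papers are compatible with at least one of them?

10

The union of neighbours of {Yuki, Zane, Priya, Uma, Lee} is {P1, P2, P3, P5, P6, P7, P8, P9, P10, P11}, which has 10 elements.
Since |N(S)| = 10 ≥ |S| = 5, Hall's condition holds for this subset.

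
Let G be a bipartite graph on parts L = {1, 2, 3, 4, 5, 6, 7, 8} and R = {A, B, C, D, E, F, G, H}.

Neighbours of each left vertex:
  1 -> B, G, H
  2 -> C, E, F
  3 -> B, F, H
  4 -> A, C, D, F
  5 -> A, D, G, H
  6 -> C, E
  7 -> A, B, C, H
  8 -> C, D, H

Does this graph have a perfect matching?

A valid assignment of size 8: 1–G, 2–F, 3–B, 4–A, 5–D, 6–E, 7–H, 8–C.
All 8 left vertices are covered.

Yes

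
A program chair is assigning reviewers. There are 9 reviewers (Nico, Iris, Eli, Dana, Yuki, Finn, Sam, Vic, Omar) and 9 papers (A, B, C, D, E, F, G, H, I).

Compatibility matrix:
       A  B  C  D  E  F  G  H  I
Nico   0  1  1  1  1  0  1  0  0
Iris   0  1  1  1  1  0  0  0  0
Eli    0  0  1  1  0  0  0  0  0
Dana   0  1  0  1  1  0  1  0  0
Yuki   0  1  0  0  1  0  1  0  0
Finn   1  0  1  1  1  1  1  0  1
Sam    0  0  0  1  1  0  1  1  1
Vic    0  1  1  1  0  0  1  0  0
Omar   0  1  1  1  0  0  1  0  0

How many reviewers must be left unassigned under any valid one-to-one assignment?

2

One maximum matching: Nico–G, Iris–C, Eli–D, Dana–E, Yuki–B, Finn–A, Sam–H.
The set {Nico, Iris, Eli, Dana, Yuki, Vic, Omar} has only 5 neighbours ({B, C, D, E, G}), so by Hall's theorem at most 7 of the 9 reviewers can be matched.
That matches 7 of the 9, leaving 2 unmatched; no matching can do better.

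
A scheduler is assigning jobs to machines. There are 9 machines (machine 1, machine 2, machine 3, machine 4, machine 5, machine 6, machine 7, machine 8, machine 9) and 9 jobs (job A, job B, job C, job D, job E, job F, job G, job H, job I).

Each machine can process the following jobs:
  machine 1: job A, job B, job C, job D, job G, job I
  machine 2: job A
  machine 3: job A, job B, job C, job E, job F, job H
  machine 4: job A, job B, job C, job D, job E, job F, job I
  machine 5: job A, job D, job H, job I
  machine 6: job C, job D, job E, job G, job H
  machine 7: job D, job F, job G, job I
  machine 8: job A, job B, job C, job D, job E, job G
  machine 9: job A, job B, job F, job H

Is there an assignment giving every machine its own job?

For example, pair machine 1–job C, machine 2–job A, machine 3–job F, machine 4–job D, machine 5–job I, machine 6–job E, machine 7–job G, machine 8–job B, machine 9–job H.
All 9 machines are covered.

Yes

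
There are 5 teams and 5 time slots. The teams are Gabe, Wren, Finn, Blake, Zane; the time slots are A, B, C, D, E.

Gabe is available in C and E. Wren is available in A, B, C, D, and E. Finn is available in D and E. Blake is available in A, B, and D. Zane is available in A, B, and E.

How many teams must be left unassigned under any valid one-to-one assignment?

One maximum matching: Gabe-C, Wren-A, Finn-E, Blake-D, Zane-B.
All 5 teams are matched, so no larger matching exists.
That matches 5 of the 5, leaving 0 unmatched; no matching can do better.

0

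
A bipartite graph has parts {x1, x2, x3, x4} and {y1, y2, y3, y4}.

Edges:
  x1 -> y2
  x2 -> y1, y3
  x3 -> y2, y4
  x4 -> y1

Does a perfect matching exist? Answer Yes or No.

Yes

For example, pair x1–y2, x2–y3, x3–y4, x4–y1.
Every left vertex is matched, so this is a perfect matching.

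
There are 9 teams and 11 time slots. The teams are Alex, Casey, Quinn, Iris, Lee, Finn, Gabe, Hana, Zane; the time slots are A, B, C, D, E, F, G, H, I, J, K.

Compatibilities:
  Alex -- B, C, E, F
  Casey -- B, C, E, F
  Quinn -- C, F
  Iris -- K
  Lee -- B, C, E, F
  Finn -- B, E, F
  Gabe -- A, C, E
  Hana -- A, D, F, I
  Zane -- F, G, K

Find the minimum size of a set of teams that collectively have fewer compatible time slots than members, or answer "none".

Take S = {Alex, Casey, Quinn, Lee, Finn}. Its neighbourhood is {B, C, E, F}, so |N(S)| = 4 < |S| = 5.
Every subset of size less than 5 has at least as many neighbours as members, so 5 is the minimum.

5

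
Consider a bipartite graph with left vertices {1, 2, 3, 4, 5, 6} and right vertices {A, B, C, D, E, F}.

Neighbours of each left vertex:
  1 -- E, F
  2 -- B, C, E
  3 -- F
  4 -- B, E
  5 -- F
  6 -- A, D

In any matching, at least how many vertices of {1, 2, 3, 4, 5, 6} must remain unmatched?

One maximum matching: 1–E, 2–C, 3–F, 4–B, 6–D.
The set {3, 5} has only 1 neighbour ({F}), so by Hall's theorem at most 5 of the 6 left vertices can be matched.
That matches 5 of the 6, leaving 1 unmatched; no matching can do better.

1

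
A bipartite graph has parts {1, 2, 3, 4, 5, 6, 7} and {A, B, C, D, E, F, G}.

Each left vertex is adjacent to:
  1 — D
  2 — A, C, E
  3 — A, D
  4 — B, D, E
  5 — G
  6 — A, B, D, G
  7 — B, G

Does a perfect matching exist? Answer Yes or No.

The set {1, 3, 5, 6, 7} has only 4 neighbours ({A, B, D, G}), so by Hall's theorem at most 6 of the 7 left vertices can be matched.
Hence no matching covers every left vertex.

No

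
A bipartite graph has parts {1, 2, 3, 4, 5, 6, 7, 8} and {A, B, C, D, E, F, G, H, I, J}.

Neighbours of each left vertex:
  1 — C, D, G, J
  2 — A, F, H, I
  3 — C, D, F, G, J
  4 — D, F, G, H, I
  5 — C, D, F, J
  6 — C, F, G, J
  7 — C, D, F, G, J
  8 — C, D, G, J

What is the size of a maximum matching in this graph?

A valid assignment of size 7: 1→G, 2→I, 3→F, 4→H, 5→D, 6→C, 7→J.
The set {1, 3, 5, 6, 7, 8} has only 5 neighbours ({C, D, F, G, J}), so by Hall's theorem at most 7 of the 8 left vertices can be matched.

7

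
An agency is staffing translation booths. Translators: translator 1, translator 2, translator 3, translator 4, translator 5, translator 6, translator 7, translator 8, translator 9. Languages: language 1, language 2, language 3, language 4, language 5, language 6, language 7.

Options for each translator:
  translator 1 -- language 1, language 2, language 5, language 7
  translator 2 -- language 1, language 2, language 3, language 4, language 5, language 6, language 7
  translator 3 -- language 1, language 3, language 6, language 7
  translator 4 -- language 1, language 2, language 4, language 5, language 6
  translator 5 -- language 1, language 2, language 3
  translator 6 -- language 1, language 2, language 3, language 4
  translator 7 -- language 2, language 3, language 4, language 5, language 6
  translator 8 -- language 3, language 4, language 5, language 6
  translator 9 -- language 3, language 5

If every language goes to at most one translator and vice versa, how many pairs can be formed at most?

7

One maximum matching: translator 1–language 5, translator 2–language 7, translator 3–language 6, translator 4–language 4, translator 5–language 3, translator 6–language 1, translator 7–language 2.
The set {translator 1, translator 2, translator 3, translator 4, translator 5, translator 6, translator 7, translator 8, translator 9} has only 7 neighbours ({language 1, language 2, language 3, language 4, language 5, language 6, language 7}), so by Hall's theorem at most 7 of the 9 translators can be matched.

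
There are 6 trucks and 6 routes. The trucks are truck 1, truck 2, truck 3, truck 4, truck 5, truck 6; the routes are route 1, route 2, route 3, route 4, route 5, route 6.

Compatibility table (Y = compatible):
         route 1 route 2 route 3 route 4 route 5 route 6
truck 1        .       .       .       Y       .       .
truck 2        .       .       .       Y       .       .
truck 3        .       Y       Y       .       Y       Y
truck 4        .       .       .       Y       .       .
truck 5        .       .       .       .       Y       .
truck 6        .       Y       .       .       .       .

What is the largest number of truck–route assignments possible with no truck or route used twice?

4

A valid assignment of size 4: truck 1-route 4, truck 3-route 6, truck 5-route 5, truck 6-route 2.
The set {truck 1, truck 2, truck 4} has only 1 neighbour ({route 4}), so by Hall's theorem at most 4 of the 6 trucks can be matched.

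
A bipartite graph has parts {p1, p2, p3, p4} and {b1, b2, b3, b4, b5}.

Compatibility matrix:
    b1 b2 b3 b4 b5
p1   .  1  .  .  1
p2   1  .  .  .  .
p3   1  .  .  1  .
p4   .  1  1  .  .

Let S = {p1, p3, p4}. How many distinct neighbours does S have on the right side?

The union of neighbours of {p1, p3, p4} is {b1, b2, b3, b4, b5}, which has 5 elements.
Since |N(S)| = 5 ≥ |S| = 3, Hall's condition holds for this subset.

5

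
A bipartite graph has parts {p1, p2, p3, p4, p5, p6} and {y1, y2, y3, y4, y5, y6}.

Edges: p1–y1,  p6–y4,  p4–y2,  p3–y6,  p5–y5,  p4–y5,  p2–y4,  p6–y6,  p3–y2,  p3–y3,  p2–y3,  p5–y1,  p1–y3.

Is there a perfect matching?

Yes

For example, pair p1–y1, p2–y3, p3–y6, p4–y2, p5–y5, p6–y4.
All 6 left vertices are covered.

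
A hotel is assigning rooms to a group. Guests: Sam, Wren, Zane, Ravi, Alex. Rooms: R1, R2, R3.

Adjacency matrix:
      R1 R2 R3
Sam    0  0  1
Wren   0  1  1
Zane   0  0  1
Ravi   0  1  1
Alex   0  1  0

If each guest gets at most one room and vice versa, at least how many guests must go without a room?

3

One maximum matching: Sam–R3, Wren–R2.
The set {Sam, Wren, Zane, Ravi, Alex} has only 2 neighbours ({R2, R3}), so by Hall's theorem at most 2 of the 5 guests can be matched.
That matches 2 of the 5, leaving 3 unmatched; no matching can do better.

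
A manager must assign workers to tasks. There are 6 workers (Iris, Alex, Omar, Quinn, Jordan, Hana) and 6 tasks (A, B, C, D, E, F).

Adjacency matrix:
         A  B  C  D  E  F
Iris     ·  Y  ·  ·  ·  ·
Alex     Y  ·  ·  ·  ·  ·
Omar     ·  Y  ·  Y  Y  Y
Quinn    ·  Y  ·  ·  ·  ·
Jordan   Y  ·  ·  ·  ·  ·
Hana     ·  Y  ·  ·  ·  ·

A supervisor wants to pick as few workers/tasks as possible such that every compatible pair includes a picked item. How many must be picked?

3

The 3 edges Iris–B, Alex–A, Omar–E form a matching, so any vertex cover needs at least 3 vertices (one per matched edge).
Conversely {Omar, A, B} meets every edge and has exactly 3 vertices, so 3 is optimal.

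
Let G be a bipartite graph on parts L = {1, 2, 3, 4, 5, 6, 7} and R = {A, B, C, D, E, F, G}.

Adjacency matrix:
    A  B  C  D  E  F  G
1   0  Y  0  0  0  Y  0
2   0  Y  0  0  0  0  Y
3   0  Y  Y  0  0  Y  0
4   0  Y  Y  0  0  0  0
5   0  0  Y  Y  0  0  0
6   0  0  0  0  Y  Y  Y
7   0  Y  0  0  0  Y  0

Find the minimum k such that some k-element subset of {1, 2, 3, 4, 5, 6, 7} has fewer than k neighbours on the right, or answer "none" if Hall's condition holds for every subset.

Take S = {1, 3, 4, 7}. Its neighbourhood is {B, C, F}, so |N(S)| = 3 < |S| = 4.
Every subset of size less than 4 has at least as many neighbours as members, so 4 is the minimum.

4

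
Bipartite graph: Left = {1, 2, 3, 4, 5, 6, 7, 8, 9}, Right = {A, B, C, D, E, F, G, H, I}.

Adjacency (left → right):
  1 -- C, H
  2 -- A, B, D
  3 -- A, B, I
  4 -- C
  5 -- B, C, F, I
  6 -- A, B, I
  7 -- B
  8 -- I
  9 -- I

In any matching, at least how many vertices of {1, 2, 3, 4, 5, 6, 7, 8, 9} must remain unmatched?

A valid assignment of size 7: 1–H, 2–D, 3–I, 4–C, 5–F, 6–A, 7–B.
The set {3, 6, 7, 8, 9} has only 3 neighbours ({A, B, I}), so by Hall's theorem at most 7 of the 9 left vertices can be matched.
That matches 7 of the 9, leaving 2 unmatched; no matching can do better.

2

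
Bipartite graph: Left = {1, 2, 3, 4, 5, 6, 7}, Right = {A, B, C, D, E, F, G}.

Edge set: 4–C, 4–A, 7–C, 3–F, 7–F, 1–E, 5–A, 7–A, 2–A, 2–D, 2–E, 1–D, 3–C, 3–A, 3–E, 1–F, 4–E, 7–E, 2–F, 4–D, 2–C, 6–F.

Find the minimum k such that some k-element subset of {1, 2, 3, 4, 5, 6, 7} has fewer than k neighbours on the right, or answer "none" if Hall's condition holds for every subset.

6

Take S = {1, 2, 3, 4, 5, 6}. Its neighbourhood is {A, C, D, E, F}, so |N(S)| = 5 < |S| = 6.
Every subset of size less than 6 has at least as many neighbours as members, so 6 is the minimum.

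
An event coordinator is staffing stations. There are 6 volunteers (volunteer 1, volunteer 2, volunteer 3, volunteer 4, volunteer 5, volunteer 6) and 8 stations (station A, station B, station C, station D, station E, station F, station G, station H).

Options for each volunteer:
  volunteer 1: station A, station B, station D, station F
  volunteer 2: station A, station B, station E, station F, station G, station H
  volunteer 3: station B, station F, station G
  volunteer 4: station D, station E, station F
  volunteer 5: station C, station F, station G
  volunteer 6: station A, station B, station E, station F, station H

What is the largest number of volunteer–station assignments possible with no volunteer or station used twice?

A valid assignment of size 6: volunteer 1→station A, volunteer 2→station F, volunteer 3→station G, volunteer 4→station D, volunteer 5→station C, volunteer 6→station B.
All 6 volunteers are matched, so no larger matching exists.

6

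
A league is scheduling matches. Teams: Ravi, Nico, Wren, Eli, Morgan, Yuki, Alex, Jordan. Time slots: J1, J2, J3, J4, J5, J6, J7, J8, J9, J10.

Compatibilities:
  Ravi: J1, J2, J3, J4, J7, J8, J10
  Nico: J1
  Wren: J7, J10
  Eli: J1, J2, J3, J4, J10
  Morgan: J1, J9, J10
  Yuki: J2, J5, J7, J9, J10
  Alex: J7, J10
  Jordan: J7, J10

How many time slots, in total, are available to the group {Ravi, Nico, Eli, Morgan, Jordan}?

8

The union of neighbours of {Ravi, Nico, Eli, Morgan, Jordan} is {J1, J2, J3, J4, J7, J8, J9, J10}, which has 8 elements.
Since |N(S)| = 8 ≥ |S| = 5, Hall's condition holds for this subset.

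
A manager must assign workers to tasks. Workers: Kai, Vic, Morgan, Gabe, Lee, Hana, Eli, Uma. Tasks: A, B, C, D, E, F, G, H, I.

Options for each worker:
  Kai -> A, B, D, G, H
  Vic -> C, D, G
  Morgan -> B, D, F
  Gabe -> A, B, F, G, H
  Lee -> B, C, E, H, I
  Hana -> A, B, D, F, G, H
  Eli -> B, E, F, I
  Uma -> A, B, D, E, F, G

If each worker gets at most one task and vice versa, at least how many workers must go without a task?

0

One maximum matching: Kai–B, Vic–C, Morgan–F, Gabe–H, Lee–I, Hana–A, Eli–E, Uma–G.
All 8 workers are matched, so no larger matching exists.
That matches 8 of the 8, leaving 0 unmatched; no matching can do better.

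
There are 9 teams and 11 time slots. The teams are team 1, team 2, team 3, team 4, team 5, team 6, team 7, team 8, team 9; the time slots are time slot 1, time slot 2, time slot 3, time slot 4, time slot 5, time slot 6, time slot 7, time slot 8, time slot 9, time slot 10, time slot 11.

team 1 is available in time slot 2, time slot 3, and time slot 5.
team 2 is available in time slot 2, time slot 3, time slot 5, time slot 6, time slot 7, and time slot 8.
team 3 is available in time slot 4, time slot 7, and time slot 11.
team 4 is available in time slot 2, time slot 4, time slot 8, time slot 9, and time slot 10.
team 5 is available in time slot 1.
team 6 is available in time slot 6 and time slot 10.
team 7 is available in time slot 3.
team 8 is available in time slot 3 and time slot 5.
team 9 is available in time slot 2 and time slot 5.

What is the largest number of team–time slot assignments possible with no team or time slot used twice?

8

A valid assignment of size 8: team 1-time slot 2, team 2-time slot 8, team 3-time slot 7, team 4-time slot 4, team 5-time slot 1, team 6-time slot 10, team 7-time slot 3, team 8-time slot 5.
The set {team 1, team 7, team 8, team 9} has only 3 neighbours ({time slot 2, time slot 3, time slot 5}), so by Hall's theorem at most 8 of the 9 teams can be matched.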